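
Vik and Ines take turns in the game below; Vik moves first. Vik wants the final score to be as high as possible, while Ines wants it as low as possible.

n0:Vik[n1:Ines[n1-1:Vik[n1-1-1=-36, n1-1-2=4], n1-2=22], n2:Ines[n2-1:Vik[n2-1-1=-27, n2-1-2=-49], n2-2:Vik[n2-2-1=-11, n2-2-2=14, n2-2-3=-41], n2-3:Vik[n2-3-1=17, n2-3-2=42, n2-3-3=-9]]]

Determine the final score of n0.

4

n1-1 (Vik): max(-36, 4) = 4
n1 (Ines): min(4, 22) = 4
n2-1 (Vik): max(-27, -49) = -27
n2-2 (Vik): max(-11, 14, -41) = 14
n2-3 (Vik): max(17, 42, -9) = 42
n2 (Ines): min(-27, 14, 42) = -27
n0 (Vik): max(4, -27) = 4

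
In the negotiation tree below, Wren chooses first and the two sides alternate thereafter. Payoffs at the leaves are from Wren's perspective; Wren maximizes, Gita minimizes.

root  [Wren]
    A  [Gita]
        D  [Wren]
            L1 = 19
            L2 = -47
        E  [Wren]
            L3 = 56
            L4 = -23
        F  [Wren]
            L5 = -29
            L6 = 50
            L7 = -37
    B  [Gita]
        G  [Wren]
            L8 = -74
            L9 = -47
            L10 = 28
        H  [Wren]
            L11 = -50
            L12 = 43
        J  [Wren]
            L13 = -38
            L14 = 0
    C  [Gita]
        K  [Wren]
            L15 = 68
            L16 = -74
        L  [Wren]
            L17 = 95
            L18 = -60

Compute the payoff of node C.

K (Wren): max(68, -74) = 68
L (Wren): max(95, -60) = 95
C (Gita): min(68, 95) = 68

68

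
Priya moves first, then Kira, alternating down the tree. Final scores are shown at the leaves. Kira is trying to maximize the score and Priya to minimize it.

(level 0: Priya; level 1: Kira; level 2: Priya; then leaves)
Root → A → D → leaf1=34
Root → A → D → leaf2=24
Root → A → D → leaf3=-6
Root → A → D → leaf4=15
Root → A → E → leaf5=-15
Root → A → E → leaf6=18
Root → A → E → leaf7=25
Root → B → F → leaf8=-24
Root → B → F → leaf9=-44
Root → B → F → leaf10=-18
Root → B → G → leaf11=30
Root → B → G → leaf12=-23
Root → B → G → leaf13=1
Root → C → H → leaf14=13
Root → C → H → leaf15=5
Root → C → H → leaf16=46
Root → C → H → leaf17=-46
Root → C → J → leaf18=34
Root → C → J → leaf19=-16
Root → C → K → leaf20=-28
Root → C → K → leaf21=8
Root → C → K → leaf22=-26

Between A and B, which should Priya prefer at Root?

B

D (Priya): min(34, 24, -6, 15) = -6
E (Priya): min(-15, 18, 25) = -15
A (Kira): max(-6, -15) = -6
F (Priya): min(-24, -44, -18) = -44
G (Priya): min(30, -23, 1) = -23
B (Kira): max(-44, -23) = -23
Priya prefers the lower value; A=-6, B=-23. B is better since -23 < -6.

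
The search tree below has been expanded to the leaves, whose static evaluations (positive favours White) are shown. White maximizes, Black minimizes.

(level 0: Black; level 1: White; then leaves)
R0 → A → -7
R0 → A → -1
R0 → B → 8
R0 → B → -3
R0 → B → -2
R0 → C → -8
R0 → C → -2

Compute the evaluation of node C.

-2

C (White): max(-8, -2) = -2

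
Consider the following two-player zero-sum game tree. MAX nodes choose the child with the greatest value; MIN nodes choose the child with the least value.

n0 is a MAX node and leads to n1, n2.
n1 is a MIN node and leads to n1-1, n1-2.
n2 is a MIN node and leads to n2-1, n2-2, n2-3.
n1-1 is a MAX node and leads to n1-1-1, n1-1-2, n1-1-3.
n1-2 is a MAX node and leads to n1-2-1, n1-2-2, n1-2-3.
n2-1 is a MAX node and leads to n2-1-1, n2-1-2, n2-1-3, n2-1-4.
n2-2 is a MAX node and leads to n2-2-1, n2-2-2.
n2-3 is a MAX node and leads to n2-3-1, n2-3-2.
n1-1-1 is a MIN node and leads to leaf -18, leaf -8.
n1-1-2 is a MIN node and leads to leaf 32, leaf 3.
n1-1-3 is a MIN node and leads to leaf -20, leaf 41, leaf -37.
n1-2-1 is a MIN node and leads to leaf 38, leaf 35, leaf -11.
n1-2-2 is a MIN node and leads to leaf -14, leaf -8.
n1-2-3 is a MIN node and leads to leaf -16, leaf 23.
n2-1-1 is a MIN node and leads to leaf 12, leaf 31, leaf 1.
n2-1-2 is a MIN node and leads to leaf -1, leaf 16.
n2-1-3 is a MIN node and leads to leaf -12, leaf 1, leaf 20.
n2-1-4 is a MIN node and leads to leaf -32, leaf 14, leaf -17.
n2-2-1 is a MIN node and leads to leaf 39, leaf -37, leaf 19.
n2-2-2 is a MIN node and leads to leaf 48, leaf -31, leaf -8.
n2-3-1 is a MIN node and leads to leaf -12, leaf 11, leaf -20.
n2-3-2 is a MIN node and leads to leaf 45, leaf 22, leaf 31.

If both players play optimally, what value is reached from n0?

n1-1-1 (MIN): min(-18, -8) = -18
n1-1-2 (MIN): min(32, 3) = 3
n1-1-3 (MIN): min(-20, 41, -37) = -37
n1-1 (MAX): max(-18, 3, -37) = 3
n1-2-1 (MIN): min(38, 35, -11) = -11
n1-2-2 (MIN): min(-14, -8) = -14
n1-2-3 (MIN): min(-16, 23) = -16
n1-2 (MAX): max(-11, -14, -16) = -11
n1 (MIN): min(3, -11) = -11
n2-1-1 (MIN): min(12, 31, 1) = 1
n2-1-2 (MIN): min(-1, 16) = -1
n2-1-3 (MIN): min(-12, 1, 20) = -12
n2-1-4 (MIN): min(-32, 14, -17) = -32
n2-1 (MAX): max(1, -1, -12, -32) = 1
n2-2-1 (MIN): min(39, -37, 19) = -37
n2-2-2 (MIN): min(48, -31, -8) = -31
n2-2 (MAX): max(-37, -31) = -31
n2-3-1 (MIN): min(-12, 11, -20) = -20
n2-3-2 (MIN): min(45, 22, 31) = 22
n2-3 (MAX): max(-20, 22) = 22
n2 (MIN): min(1, -31, 22) = -31
n0 (MAX): max(-11, -31) = -11

-11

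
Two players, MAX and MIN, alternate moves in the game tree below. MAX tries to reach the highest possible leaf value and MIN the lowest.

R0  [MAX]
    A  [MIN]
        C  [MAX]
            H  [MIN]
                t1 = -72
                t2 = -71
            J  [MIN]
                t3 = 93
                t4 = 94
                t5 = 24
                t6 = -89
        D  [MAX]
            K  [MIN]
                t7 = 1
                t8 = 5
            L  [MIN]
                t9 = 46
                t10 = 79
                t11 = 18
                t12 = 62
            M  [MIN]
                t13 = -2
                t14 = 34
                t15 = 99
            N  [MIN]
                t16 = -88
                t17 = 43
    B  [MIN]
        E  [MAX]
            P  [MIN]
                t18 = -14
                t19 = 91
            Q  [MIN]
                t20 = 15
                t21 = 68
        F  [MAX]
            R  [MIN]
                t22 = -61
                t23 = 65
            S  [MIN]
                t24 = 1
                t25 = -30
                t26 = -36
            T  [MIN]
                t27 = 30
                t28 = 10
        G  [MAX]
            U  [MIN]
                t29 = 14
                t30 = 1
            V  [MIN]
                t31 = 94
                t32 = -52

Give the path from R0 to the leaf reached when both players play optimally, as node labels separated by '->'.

H (MIN): min(-72, -71) = -72
J (MIN): min(93, 94, 24, -89) = -89
C (MAX): max(-72, -89) = -72
K (MIN): min(1, 5) = 1
L (MIN): min(46, 79, 18, 62) = 18
M (MIN): min(-2, 34, 99) = -2
N (MIN): min(-88, 43) = -88
D (MAX): max(1, 18, -2, -88) = 18
A (MIN): min(-72, 18) = -72
P (MIN): min(-14, 91) = -14
Q (MIN): min(15, 68) = 15
E (MAX): max(-14, 15) = 15
R (MIN): min(-61, 65) = -61
S (MIN): min(1, -30, -36) = -36
T (MIN): min(30, 10) = 10
F (MAX): max(-61, -36, 10) = 10
U (MIN): min(14, 1) = 1
V (MIN): min(94, -52) = -52
G (MAX): max(1, -52) = 1
B (MIN): min(15, 10, 1) = 1
R0 (MAX): max(-72, 1) = 1
At R0, MAX picks B (highest: 1).
At B, MIN picks G (lowest: 1).
At G, MAX picks U (highest: 1).
At U, MIN picks t30 (lowest: 1).
Terminal value 1.

R0 -> B -> G -> U -> t30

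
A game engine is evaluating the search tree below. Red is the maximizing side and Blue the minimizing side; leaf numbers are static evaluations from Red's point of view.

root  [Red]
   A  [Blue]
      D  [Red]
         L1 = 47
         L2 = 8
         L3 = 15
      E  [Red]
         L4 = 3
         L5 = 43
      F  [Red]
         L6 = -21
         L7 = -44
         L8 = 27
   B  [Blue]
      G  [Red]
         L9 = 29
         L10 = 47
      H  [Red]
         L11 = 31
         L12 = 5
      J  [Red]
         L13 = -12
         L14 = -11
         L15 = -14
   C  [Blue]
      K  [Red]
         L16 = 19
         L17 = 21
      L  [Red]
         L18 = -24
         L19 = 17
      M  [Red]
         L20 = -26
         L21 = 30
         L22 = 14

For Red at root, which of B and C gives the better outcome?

C

G (Red): max(29, 47) = 47
H (Red): max(31, 5) = 31
J (Red): max(-12, -11, -14) = -11
B (Blue): min(47, 31, -11) = -11
K (Red): max(19, 21) = 21
L (Red): max(-24, 17) = 17
M (Red): max(-26, 30, 14) = 30
C (Blue): min(21, 17, 30) = 17
Red prefers the higher value; B=-11, C=17. C is better since 17 > -11.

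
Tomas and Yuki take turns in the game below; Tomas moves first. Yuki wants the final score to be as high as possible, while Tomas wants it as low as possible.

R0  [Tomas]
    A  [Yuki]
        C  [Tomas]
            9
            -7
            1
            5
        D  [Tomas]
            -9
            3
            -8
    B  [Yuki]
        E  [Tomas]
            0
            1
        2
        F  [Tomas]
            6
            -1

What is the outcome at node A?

-7

C (Tomas): min(9, -7, 1, 5) = -7
D (Tomas): min(-9, 3, -8) = -9
A (Yuki): max(-7, -9) = -7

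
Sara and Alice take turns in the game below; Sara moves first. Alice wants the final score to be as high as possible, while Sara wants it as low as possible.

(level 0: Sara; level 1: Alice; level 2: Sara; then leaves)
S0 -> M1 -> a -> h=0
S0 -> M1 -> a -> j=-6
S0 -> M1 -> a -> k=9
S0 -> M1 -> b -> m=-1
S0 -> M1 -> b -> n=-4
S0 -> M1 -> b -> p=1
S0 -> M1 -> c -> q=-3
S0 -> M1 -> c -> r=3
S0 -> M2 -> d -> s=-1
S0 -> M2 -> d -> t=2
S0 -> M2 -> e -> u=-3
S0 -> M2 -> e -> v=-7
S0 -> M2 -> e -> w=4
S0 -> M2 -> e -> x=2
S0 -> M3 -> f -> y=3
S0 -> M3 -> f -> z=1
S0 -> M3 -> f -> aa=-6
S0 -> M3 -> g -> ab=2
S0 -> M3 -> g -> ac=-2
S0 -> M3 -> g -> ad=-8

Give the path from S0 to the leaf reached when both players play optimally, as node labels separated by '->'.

S0 -> M3 -> f -> aa

a (Sara): min(0, -6, 9) = -6
b (Sara): min(-1, -4, 1) = -4
c (Sara): min(-3, 3) = -3
M1 (Alice): max(-6, -4, -3) = -3
d (Sara): min(-1, 2) = -1
e (Sara): min(-3, -7, 4, 2) = -7
M2 (Alice): max(-1, -7) = -1
f (Sara): min(3, 1, -6) = -6
g (Sara): min(2, -2, -8) = -8
M3 (Alice): max(-6, -8) = -6
S0 (Sara): min(-3, -1, -6) = -6
At S0, Sara picks M3 (lowest: -6).
At M3, Alice picks f (highest: -6).
At f, Sara picks aa (lowest: -6).
Terminal value -6.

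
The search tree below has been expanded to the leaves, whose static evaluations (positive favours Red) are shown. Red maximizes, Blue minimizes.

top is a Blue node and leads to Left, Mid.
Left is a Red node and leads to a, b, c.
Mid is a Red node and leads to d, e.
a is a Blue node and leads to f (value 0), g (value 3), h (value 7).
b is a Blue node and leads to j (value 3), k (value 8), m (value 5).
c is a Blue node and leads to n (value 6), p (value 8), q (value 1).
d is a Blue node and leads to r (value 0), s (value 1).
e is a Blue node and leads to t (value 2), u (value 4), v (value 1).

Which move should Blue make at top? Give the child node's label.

a (Blue): min(0, 3, 7) = 0
b (Blue): min(3, 8, 5) = 3
c (Blue): min(6, 8, 1) = 1
Left (Red): max(0, 3, 1) = 3
d (Blue): min(0, 1) = 0
e (Blue): min(2, 4, 1) = 1
Mid (Red): max(0, 1) = 1
top (Blue): min(3, 1) = 1
Blue at top wants the lowest of {Left=3, Mid=1}, so chooses Mid.

Mid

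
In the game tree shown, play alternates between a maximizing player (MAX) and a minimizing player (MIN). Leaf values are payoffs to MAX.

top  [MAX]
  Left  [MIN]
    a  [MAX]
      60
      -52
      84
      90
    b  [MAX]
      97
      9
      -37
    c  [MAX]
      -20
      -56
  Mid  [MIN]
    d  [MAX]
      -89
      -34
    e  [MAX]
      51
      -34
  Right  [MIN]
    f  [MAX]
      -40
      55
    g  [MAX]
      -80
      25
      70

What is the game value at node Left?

-20

a (MAX): max(60, -52, 84, 90) = 90
b (MAX): max(97, 9, -37) = 97
c (MAX): max(-20, -56) = -20
Left (MIN): min(90, 97, -20) = -20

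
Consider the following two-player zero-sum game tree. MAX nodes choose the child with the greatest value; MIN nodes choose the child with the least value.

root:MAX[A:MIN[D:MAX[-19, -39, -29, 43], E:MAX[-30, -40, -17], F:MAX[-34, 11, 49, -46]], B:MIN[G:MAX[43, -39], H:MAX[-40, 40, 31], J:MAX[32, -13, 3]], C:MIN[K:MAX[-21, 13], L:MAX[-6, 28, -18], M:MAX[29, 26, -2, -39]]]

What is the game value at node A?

-17

D (MAX): max(-19, -39, -29, 43) = 43
E (MAX): max(-30, -40, -17) = -17
F (MAX): max(-34, 11, 49, -46) = 49
A (MIN): min(43, -17, 49) = -17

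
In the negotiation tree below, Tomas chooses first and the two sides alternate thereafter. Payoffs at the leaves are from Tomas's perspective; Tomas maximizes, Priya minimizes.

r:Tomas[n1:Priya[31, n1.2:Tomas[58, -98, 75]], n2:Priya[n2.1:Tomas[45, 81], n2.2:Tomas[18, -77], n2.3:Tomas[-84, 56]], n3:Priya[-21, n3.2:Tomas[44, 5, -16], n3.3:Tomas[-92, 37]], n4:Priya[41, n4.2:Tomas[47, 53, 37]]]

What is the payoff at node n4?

n4.2 (Tomas): max(47, 53, 37) = 53
n4 (Priya): min(41, 53) = 41

41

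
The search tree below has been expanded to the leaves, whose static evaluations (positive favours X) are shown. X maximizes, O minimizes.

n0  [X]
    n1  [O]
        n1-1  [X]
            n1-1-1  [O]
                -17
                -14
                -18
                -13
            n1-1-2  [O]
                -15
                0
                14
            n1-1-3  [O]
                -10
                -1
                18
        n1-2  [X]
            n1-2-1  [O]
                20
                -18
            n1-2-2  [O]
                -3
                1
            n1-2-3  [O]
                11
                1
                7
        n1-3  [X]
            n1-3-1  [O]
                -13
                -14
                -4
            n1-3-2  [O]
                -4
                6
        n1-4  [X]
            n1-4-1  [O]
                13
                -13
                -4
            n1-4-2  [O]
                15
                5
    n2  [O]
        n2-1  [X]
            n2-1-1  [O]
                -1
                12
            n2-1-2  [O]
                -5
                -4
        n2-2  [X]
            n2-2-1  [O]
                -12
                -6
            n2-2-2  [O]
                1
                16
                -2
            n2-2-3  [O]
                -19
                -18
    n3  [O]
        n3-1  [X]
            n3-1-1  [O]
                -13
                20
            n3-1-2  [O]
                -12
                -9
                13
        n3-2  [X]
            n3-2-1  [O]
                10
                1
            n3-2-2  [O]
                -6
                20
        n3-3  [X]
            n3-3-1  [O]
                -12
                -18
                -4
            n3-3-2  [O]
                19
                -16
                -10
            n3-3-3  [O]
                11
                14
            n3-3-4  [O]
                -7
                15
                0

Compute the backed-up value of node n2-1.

-1

n2-1-1 (O): min(-1, 12) = -1
n2-1-2 (O): min(-5, -4) = -5
n2-1 (X): max(-1, -5) = -1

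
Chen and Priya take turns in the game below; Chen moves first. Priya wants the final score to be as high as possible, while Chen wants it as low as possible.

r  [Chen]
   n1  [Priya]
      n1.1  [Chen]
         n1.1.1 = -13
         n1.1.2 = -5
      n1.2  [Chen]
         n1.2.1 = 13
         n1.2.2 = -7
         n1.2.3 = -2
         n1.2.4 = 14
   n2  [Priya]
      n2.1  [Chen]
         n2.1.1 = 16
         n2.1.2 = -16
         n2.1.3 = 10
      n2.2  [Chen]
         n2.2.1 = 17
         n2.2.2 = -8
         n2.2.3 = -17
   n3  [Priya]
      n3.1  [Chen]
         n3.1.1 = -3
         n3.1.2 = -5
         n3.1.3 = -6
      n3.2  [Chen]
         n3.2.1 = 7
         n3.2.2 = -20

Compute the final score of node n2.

n2.1 (Chen): min(16, -16, 10) = -16
n2.2 (Chen): min(17, -8, -17) = -17
n2 (Priya): max(-16, -17) = -16

-16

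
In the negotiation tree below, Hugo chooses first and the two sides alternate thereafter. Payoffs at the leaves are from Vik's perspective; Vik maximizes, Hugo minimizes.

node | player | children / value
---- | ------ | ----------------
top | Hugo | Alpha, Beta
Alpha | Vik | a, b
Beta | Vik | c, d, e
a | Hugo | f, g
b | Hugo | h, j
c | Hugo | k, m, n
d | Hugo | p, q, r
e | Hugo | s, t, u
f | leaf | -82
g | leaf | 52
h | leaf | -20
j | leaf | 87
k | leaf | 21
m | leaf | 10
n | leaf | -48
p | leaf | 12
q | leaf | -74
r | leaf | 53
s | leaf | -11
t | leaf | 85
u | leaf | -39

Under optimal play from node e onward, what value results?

e (Hugo): min(-11, 85, -39) = -39

-39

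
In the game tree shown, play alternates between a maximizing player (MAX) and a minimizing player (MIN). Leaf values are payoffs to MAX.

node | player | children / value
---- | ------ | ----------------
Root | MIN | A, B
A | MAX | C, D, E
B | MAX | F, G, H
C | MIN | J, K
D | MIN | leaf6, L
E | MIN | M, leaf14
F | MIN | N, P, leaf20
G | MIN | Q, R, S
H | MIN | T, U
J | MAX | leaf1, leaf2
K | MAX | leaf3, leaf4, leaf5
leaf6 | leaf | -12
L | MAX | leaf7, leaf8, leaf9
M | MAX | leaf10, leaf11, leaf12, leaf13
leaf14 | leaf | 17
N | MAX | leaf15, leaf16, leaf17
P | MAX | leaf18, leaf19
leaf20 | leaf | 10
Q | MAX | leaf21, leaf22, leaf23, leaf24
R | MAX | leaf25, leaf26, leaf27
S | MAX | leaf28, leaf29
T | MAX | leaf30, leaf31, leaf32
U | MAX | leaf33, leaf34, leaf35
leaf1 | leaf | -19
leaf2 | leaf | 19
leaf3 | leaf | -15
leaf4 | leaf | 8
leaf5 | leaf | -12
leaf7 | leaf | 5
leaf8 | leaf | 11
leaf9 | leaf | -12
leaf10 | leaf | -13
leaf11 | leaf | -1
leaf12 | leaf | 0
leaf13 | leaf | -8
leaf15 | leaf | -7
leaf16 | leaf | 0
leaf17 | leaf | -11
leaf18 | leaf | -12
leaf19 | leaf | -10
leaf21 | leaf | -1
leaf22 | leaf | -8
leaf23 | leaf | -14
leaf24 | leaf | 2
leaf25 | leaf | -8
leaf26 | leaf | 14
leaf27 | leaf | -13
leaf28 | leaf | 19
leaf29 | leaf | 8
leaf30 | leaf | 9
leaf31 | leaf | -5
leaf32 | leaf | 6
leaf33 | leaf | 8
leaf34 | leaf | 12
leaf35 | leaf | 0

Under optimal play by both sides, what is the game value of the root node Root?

8

J (MAX): max(-19, 19) = 19
K (MAX): max(-15, 8, -12) = 8
C (MIN): min(19, 8) = 8
L (MAX): max(5, 11, -12) = 11
D (MIN): min(-12, 11) = -12
M (MAX): max(-13, -1, 0, -8) = 0
E (MIN): min(0, 17) = 0
A (MAX): max(8, -12, 0) = 8
N (MAX): max(-7, 0, -11) = 0
P (MAX): max(-12, -10) = -10
F (MIN): min(0, -10, 10) = -10
Q (MAX): max(-1, -8, -14, 2) = 2
R (MAX): max(-8, 14, -13) = 14
S (MAX): max(19, 8) = 19
G (MIN): min(2, 14, 19) = 2
T (MAX): max(9, -5, 6) = 9
U (MAX): max(8, 12, 0) = 12
H (MIN): min(9, 12) = 9
B (MAX): max(-10, 2, 9) = 9
Root (MIN): min(8, 9) = 8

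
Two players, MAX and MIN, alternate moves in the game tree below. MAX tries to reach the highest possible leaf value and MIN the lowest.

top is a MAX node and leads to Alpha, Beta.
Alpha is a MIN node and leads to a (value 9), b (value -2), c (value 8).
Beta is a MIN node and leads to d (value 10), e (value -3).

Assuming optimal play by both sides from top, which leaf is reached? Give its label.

b

Alpha (MIN): min(9, -2, 8) = -2
Beta (MIN): min(10, -3) = -3
top (MAX): max(-2, -3) = -2
At top, MAX picks Alpha (highest: -2).
At Alpha, MIN picks b (lowest: -2).
Terminal value -2.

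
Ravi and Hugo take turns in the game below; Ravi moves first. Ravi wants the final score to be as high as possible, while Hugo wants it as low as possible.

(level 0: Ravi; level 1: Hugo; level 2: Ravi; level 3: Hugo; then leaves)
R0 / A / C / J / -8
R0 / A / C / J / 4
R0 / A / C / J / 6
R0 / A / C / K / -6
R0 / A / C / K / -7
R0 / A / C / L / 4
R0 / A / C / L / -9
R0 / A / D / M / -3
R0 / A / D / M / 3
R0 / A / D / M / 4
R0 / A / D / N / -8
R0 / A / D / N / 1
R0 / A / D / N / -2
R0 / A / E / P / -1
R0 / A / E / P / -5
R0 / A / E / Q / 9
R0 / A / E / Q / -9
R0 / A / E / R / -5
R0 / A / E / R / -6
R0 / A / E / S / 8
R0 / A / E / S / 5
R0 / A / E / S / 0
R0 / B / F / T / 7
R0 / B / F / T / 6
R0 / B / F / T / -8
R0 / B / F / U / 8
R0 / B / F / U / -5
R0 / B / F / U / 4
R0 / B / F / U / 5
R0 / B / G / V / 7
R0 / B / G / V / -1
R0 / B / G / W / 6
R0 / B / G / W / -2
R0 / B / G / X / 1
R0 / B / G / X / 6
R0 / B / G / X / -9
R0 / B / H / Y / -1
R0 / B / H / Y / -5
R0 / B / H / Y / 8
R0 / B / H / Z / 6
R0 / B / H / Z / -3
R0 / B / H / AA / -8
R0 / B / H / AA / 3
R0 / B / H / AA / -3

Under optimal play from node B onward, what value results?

-5

T (Hugo): min(7, 6, -8) = -8
U (Hugo): min(8, -5, 4, 5) = -5
F (Ravi): max(-8, -5) = -5
V (Hugo): min(7, -1) = -1
W (Hugo): min(6, -2) = -2
X (Hugo): min(1, 6, -9) = -9
G (Ravi): max(-1, -2, -9) = -1
Y (Hugo): min(-1, -5, 8) = -5
Z (Hugo): min(6, -3) = -3
AA (Hugo): min(-8, 3, -3) = -8
H (Ravi): max(-5, -3, -8) = -3
B (Hugo): min(-5, -1, -3) = -5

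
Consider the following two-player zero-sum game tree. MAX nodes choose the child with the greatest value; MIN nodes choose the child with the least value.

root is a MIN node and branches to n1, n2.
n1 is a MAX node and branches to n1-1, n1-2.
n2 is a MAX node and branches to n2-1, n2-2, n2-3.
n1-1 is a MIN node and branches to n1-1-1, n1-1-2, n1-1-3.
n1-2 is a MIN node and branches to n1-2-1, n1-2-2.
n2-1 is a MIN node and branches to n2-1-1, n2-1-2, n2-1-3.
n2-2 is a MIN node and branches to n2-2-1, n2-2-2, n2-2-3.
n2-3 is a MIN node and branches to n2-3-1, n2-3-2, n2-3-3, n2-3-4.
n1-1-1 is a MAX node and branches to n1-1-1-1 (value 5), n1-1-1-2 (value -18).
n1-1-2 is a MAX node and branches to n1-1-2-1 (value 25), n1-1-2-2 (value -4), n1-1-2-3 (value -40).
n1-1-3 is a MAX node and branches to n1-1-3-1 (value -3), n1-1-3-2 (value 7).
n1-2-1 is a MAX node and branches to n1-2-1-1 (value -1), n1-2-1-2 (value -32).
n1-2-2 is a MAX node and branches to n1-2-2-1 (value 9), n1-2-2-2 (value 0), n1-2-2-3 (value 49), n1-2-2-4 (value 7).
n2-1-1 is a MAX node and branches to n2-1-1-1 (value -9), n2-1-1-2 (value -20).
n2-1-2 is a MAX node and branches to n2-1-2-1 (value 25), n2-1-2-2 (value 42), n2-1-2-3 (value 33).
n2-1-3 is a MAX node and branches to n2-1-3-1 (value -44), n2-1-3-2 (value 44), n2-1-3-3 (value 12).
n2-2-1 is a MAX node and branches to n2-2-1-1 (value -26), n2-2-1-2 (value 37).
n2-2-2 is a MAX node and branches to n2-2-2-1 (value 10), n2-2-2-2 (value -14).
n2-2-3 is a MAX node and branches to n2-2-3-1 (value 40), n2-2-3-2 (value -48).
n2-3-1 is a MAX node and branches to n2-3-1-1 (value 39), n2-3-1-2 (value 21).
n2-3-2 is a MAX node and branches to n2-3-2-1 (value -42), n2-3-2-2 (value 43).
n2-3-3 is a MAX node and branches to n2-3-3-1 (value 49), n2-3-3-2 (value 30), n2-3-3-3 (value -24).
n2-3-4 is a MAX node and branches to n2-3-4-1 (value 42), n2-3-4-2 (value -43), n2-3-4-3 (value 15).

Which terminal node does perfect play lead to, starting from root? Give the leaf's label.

n1-1-1 (MAX): max(5, -18) = 5
n1-1-2 (MAX): max(25, -4, -40) = 25
n1-1-3 (MAX): max(-3, 7) = 7
n1-1 (MIN): min(5, 25, 7) = 5
n1-2-1 (MAX): max(-1, -32) = -1
n1-2-2 (MAX): max(9, 0, 49, 7) = 49
n1-2 (MIN): min(-1, 49) = -1
n1 (MAX): max(5, -1) = 5
n2-1-1 (MAX): max(-9, -20) = -9
n2-1-2 (MAX): max(25, 42, 33) = 42
n2-1-3 (MAX): max(-44, 44, 12) = 44
n2-1 (MIN): min(-9, 42, 44) = -9
n2-2-1 (MAX): max(-26, 37) = 37
n2-2-2 (MAX): max(10, -14) = 10
n2-2-3 (MAX): max(40, -48) = 40
n2-2 (MIN): min(37, 10, 40) = 10
n2-3-1 (MAX): max(39, 21) = 39
n2-3-2 (MAX): max(-42, 43) = 43
n2-3-3 (MAX): max(49, 30, -24) = 49
n2-3-4 (MAX): max(42, -43, 15) = 42
n2-3 (MIN): min(39, 43, 49, 42) = 39
n2 (MAX): max(-9, 10, 39) = 39
root (MIN): min(5, 39) = 5
At root, MIN picks n1 (lowest: 5).
At n1, MAX picks n1-1 (highest: 5).
At n1-1, MIN picks n1-1-1 (lowest: 5).
At n1-1-1, MAX picks n1-1-1-1 (highest: 5).
Terminal value 5.

n1-1-1-1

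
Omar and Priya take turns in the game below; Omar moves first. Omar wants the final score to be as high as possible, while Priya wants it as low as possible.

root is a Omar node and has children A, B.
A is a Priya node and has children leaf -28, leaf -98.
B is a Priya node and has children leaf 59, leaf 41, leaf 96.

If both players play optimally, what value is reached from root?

A (Priya): min(-28, -98) = -98
B (Priya): min(59, 41, 96) = 41
root (Omar): max(-98, 41) = 41

41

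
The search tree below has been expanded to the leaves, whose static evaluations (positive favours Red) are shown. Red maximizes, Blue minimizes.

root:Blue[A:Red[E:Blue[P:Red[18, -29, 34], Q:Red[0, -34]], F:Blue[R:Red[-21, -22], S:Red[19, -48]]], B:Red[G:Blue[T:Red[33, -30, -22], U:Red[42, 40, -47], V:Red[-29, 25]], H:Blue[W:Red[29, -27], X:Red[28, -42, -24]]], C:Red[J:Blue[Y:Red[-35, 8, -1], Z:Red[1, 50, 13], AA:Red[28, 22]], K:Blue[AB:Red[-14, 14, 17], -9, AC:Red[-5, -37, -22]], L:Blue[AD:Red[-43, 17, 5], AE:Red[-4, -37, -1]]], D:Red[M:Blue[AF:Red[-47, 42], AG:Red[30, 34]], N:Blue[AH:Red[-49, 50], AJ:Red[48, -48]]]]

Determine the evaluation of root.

0

P (Red): max(18, -29, 34) = 34
Q (Red): max(0, -34) = 0
E (Blue): min(34, 0) = 0
R (Red): max(-21, -22) = -21
S (Red): max(19, -48) = 19
F (Blue): min(-21, 19) = -21
A (Red): max(0, -21) = 0
T (Red): max(33, -30, -22) = 33
U (Red): max(42, 40, -47) = 42
V (Red): max(-29, 25) = 25
G (Blue): min(33, 42, 25) = 25
W (Red): max(29, -27) = 29
X (Red): max(28, -42, -24) = 28
H (Blue): min(29, 28) = 28
B (Red): max(25, 28) = 28
Y (Red): max(-35, 8, -1) = 8
Z (Red): max(1, 50, 13) = 50
AA (Red): max(28, 22) = 28
J (Blue): min(8, 50, 28) = 8
AB (Red): max(-14, 14, 17) = 17
AC (Red): max(-5, -37, -22) = -5
K (Blue): min(17, -9, -5) = -9
AD (Red): max(-43, 17, 5) = 17
AE (Red): max(-4, -37, -1) = -1
L (Blue): min(17, -1) = -1
C (Red): max(8, -9, -1) = 8
AF (Red): max(-47, 42) = 42
AG (Red): max(30, 34) = 34
M (Blue): min(42, 34) = 34
AH (Red): max(-49, 50) = 50
AJ (Red): max(48, -48) = 48
N (Blue): min(50, 48) = 48
D (Red): max(34, 48) = 48
root (Blue): min(0, 28, 8, 48) = 0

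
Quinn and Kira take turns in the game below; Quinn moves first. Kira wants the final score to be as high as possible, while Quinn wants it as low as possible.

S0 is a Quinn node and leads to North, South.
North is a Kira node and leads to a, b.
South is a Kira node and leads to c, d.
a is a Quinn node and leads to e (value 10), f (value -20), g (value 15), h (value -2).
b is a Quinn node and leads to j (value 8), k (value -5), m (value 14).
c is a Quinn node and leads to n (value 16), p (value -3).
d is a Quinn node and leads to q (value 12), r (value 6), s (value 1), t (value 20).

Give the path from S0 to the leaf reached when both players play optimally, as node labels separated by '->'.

S0 -> North -> b -> k

a (Quinn): min(10, -20, 15, -2) = -20
b (Quinn): min(8, -5, 14) = -5
North (Kira): max(-20, -5) = -5
c (Quinn): min(16, -3) = -3
d (Quinn): min(12, 6, 1, 20) = 1
South (Kira): max(-3, 1) = 1
S0 (Quinn): min(-5, 1) = -5
At S0, Quinn picks North (lowest: -5).
At North, Kira picks b (highest: -5).
At b, Quinn picks k (lowest: -5).
Terminal value -5.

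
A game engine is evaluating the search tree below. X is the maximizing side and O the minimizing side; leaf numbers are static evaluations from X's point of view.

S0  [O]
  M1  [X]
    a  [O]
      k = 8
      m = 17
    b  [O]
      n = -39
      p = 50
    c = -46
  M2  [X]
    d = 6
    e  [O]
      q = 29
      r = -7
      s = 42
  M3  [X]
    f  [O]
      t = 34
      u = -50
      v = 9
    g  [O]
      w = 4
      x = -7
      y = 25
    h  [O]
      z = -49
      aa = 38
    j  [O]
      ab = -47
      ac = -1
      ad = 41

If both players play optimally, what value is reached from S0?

a (O): min(8, 17) = 8
b (O): min(-39, 50) = -39
M1 (X): max(8, -39, -46) = 8
e (O): min(29, -7, 42) = -7
M2 (X): max(6, -7) = 6
f (O): min(34, -50, 9) = -50
g (O): min(4, -7, 25) = -7
h (O): min(-49, 38) = -49
j (O): min(-47, -1, 41) = -47
M3 (X): max(-50, -7, -49, -47) = -7
S0 (O): min(8, 6, -7) = -7

-7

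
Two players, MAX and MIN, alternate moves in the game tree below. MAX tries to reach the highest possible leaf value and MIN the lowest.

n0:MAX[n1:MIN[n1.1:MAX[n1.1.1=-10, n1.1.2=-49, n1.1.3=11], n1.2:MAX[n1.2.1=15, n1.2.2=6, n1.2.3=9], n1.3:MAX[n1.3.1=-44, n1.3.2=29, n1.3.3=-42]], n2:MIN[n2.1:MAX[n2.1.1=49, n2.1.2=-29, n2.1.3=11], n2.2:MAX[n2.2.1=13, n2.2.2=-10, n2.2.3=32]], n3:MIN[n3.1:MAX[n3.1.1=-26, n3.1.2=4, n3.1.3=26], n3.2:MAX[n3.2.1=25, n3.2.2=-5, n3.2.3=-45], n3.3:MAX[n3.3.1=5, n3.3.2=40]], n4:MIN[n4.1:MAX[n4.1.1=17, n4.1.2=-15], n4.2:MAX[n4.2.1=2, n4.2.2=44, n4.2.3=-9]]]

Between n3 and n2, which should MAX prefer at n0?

n2

n3.1 (MAX): max(-26, 4, 26) = 26
n3.2 (MAX): max(25, -5, -45) = 25
n3.3 (MAX): max(5, 40) = 40
n3 (MIN): min(26, 25, 40) = 25
n2.1 (MAX): max(49, -29, 11) = 49
n2.2 (MAX): max(13, -10, 32) = 32
n2 (MIN): min(49, 32) = 32
MAX prefers the higher value; n3=25, n2=32. n2 is better since 32 > 25.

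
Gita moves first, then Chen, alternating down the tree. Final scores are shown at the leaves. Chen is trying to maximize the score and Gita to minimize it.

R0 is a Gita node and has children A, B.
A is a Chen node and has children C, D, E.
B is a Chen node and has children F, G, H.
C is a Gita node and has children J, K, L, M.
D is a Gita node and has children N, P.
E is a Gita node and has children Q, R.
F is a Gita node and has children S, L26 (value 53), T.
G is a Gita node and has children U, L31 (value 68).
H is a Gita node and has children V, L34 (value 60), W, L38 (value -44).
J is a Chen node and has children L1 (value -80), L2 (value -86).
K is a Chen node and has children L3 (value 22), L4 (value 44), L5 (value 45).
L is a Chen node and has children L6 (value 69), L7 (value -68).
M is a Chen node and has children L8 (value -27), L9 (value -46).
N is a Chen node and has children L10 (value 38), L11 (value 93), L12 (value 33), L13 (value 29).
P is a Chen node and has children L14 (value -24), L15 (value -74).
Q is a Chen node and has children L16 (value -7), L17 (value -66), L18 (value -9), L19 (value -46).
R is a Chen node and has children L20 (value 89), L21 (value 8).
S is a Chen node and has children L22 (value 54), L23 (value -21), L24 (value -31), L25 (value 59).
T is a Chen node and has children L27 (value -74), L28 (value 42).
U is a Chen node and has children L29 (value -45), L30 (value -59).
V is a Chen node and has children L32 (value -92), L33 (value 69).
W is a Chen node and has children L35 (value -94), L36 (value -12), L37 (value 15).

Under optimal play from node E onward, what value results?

-7

Q (Chen): max(-7, -66, -9, -46) = -7
R (Chen): max(89, 8) = 89
E (Gita): min(-7, 89) = -7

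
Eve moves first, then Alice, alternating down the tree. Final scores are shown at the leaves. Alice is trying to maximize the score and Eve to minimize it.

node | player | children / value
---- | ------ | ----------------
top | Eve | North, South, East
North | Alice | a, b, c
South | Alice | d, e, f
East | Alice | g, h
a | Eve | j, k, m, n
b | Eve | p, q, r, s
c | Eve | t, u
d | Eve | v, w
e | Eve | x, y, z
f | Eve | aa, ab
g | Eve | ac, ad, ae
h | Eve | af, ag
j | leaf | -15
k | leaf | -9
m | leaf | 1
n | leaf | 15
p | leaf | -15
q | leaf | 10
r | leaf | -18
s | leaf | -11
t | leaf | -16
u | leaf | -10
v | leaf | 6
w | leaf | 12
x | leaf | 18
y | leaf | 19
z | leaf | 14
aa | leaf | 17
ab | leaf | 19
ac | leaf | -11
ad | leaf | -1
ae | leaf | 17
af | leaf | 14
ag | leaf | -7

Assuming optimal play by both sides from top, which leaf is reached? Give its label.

a (Eve): min(-15, -9, 1, 15) = -15
b (Eve): min(-15, 10, -18, -11) = -18
c (Eve): min(-16, -10) = -16
North (Alice): max(-15, -18, -16) = -15
d (Eve): min(6, 12) = 6
e (Eve): min(18, 19, 14) = 14
f (Eve): min(17, 19) = 17
South (Alice): max(6, 14, 17) = 17
g (Eve): min(-11, -1, 17) = -11
h (Eve): min(14, -7) = -7
East (Alice): max(-11, -7) = -7
top (Eve): min(-15, 17, -7) = -15
At top, Eve picks North (lowest: -15).
At North, Alice picks a (highest: -15).
At a, Eve picks j (lowest: -15).
Terminal value -15.

j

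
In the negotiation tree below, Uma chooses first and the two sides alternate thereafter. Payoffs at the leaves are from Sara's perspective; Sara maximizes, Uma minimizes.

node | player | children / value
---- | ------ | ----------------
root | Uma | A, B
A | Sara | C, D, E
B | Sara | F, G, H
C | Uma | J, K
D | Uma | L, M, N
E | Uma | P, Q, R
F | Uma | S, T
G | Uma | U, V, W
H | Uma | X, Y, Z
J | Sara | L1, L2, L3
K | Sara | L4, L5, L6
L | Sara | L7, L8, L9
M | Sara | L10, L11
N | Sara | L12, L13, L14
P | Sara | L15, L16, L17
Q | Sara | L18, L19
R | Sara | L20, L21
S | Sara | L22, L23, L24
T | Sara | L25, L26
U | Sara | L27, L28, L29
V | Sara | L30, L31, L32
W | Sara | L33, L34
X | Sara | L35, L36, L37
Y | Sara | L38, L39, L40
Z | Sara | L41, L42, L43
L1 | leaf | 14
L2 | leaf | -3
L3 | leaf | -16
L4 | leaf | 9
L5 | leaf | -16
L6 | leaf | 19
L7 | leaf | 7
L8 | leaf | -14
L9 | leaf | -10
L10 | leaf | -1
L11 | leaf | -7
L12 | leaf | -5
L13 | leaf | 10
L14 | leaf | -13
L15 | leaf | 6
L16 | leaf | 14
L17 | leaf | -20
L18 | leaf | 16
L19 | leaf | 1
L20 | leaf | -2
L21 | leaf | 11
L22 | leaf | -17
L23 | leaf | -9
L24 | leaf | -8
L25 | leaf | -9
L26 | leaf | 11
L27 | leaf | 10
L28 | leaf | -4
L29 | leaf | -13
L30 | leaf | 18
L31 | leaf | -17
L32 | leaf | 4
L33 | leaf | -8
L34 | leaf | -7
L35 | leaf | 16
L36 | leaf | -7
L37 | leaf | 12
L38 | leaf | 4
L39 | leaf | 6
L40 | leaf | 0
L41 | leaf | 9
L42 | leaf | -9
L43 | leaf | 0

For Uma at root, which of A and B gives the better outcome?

J (Sara): max(14, -3, -16) = 14
K (Sara): max(9, -16, 19) = 19
C (Uma): min(14, 19) = 14
L (Sara): max(7, -14, -10) = 7
M (Sara): max(-1, -7) = -1
N (Sara): max(-5, 10, -13) = 10
D (Uma): min(7, -1, 10) = -1
P (Sara): max(6, 14, -20) = 14
Q (Sara): max(16, 1) = 16
R (Sara): max(-2, 11) = 11
E (Uma): min(14, 16, 11) = 11
A (Sara): max(14, -1, 11) = 14
S (Sara): max(-17, -9, -8) = -8
T (Sara): max(-9, 11) = 11
F (Uma): min(-8, 11) = -8
U (Sara): max(10, -4, -13) = 10
V (Sara): max(18, -17, 4) = 18
W (Sara): max(-8, -7) = -7
G (Uma): min(10, 18, -7) = -7
X (Sara): max(16, -7, 12) = 16
Y (Sara): max(4, 6, 0) = 6
Z (Sara): max(9, -9, 0) = 9
H (Uma): min(16, 6, 9) = 6
B (Sara): max(-8, -7, 6) = 6
Uma prefers the lower value; A=14, B=6. B is better since 6 < 14.

B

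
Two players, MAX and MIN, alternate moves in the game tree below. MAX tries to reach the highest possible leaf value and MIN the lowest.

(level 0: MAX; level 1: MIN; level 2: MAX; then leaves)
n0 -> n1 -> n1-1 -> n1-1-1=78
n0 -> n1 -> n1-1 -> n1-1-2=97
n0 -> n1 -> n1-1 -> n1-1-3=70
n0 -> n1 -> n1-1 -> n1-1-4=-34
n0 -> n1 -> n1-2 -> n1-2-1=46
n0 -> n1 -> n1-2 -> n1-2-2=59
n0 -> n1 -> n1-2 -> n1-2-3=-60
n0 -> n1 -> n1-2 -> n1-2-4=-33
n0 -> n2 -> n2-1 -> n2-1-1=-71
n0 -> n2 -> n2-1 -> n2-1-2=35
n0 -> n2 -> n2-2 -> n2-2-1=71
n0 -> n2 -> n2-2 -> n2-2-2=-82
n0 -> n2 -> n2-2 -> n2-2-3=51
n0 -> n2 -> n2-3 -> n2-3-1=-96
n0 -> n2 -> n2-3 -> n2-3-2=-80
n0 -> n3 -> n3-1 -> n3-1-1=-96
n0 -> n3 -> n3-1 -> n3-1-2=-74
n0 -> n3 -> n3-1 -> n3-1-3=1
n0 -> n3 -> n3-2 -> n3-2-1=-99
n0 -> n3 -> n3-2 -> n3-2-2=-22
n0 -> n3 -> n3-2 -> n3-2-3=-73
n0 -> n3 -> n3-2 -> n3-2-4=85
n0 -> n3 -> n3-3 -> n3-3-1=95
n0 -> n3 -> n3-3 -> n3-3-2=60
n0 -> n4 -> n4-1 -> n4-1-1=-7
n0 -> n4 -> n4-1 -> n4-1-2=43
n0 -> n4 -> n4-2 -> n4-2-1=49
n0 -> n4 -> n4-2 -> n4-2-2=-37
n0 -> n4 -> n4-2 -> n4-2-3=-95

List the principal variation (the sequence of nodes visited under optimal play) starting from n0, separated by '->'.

n0 -> n1 -> n1-2 -> n1-2-2

n1-1 (MAX): max(78, 97, 70, -34) = 97
n1-2 (MAX): max(46, 59, -60, -33) = 59
n1 (MIN): min(97, 59) = 59
n2-1 (MAX): max(-71, 35) = 35
n2-2 (MAX): max(71, -82, 51) = 71
n2-3 (MAX): max(-96, -80) = -80
n2 (MIN): min(35, 71, -80) = -80
n3-1 (MAX): max(-96, -74, 1) = 1
n3-2 (MAX): max(-99, -22, -73, 85) = 85
n3-3 (MAX): max(95, 60) = 95
n3 (MIN): min(1, 85, 95) = 1
n4-1 (MAX): max(-7, 43) = 43
n4-2 (MAX): max(49, -37, -95) = 49
n4 (MIN): min(43, 49) = 43
n0 (MAX): max(59, -80, 1, 43) = 59
At n0, MAX picks n1 (highest: 59).
At n1, MIN picks n1-2 (lowest: 59).
At n1-2, MAX picks n1-2-2 (highest: 59).
Terminal value 59.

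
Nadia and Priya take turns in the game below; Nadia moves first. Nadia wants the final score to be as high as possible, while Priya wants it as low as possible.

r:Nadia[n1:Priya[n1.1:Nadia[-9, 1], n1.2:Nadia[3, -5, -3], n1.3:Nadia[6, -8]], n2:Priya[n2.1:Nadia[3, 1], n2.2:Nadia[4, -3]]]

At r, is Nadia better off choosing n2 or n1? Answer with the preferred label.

n2.1 (Nadia): max(3, 1) = 3
n2.2 (Nadia): max(4, -3) = 4
n2 (Priya): min(3, 4) = 3
n1.1 (Nadia): max(-9, 1) = 1
n1.2 (Nadia): max(3, -5, -3) = 3
n1.3 (Nadia): max(6, -8) = 6
n1 (Priya): min(1, 3, 6) = 1
Nadia prefers the higher value; n2=3, n1=1. n2 is better since 3 > 1.

n2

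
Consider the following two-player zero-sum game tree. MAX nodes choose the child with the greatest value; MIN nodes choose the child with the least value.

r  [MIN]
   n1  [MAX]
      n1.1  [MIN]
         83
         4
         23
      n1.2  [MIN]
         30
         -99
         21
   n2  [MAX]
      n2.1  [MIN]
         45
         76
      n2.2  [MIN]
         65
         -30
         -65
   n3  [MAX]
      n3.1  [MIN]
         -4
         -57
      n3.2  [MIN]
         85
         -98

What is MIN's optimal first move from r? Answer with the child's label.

n3

n1.1 (MIN): min(83, 4, 23) = 4
n1.2 (MIN): min(30, -99, 21) = -99
n1 (MAX): max(4, -99) = 4
n2.1 (MIN): min(45, 76) = 45
n2.2 (MIN): min(65, -30, -65) = -65
n2 (MAX): max(45, -65) = 45
n3.1 (MIN): min(-4, -57) = -57
n3.2 (MIN): min(85, -98) = -98
n3 (MAX): max(-57, -98) = -57
r (MIN): min(4, 45, -57) = -57
MIN at r wants the lowest of {n1=4, n2=45, n3=-57}, so chooses n3.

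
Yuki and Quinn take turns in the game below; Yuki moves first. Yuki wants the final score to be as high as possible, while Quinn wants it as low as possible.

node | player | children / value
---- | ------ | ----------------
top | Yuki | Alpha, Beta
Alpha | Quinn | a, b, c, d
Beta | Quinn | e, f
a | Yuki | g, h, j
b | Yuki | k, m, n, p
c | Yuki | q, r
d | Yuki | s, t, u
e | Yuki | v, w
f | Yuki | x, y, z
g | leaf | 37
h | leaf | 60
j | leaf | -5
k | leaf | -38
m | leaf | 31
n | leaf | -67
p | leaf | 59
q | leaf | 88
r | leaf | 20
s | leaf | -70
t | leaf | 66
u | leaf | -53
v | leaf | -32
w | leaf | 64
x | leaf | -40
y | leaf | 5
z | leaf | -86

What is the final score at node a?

60

a (Yuki): max(37, 60, -5) = 60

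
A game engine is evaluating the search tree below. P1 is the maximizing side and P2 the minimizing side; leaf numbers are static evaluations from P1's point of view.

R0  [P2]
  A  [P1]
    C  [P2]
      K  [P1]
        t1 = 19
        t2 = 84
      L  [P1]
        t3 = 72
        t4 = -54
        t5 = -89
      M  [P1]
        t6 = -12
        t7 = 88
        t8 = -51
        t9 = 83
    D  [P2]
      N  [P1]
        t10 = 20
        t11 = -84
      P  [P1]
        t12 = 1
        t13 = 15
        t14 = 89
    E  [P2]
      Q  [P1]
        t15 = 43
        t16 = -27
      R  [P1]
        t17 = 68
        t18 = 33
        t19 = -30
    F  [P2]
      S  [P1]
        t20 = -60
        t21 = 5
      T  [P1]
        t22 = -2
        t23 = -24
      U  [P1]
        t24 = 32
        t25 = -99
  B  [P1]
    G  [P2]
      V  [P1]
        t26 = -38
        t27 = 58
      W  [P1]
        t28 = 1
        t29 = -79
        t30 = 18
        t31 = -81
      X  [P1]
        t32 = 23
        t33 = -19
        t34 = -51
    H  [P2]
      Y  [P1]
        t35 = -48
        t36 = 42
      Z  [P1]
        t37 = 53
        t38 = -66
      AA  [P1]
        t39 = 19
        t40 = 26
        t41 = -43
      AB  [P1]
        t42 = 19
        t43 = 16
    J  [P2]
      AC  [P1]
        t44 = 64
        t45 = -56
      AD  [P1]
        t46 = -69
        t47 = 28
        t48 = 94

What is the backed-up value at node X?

23

X (P1): max(23, -19, -51) = 23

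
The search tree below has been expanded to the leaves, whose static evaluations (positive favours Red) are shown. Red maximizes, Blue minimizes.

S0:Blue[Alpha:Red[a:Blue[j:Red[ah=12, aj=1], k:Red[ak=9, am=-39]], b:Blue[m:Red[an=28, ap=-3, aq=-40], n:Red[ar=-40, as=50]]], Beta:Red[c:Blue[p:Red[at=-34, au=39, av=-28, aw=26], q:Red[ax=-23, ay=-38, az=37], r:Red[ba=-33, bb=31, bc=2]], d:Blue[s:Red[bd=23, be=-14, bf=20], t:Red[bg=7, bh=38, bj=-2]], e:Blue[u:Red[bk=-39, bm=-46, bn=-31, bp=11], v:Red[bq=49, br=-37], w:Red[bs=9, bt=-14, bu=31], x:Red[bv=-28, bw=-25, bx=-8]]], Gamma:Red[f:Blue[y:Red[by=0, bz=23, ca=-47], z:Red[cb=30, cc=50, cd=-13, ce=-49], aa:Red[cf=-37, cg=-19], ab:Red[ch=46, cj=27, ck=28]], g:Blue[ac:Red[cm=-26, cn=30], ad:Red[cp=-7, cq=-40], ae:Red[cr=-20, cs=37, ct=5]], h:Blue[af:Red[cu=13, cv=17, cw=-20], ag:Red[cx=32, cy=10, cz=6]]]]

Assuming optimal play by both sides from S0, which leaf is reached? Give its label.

j (Red): max(12, 1) = 12
k (Red): max(9, -39) = 9
a (Blue): min(12, 9) = 9
m (Red): max(28, -3, -40) = 28
n (Red): max(-40, 50) = 50
b (Blue): min(28, 50) = 28
Alpha (Red): max(9, 28) = 28
p (Red): max(-34, 39, -28, 26) = 39
q (Red): max(-23, -38, 37) = 37
r (Red): max(-33, 31, 2) = 31
c (Blue): min(39, 37, 31) = 31
s (Red): max(23, -14, 20) = 23
t (Red): max(7, 38, -2) = 38
d (Blue): min(23, 38) = 23
u (Red): max(-39, -46, -31, 11) = 11
v (Red): max(49, -37) = 49
w (Red): max(9, -14, 31) = 31
x (Red): max(-28, -25, -8) = -8
e (Blue): min(11, 49, 31, -8) = -8
Beta (Red): max(31, 23, -8) = 31
y (Red): max(0, 23, -47) = 23
z (Red): max(30, 50, -13, -49) = 50
aa (Red): max(-37, -19) = -19
ab (Red): max(46, 27, 28) = 46
f (Blue): min(23, 50, -19, 46) = -19
ac (Red): max(-26, 30) = 30
ad (Red): max(-7, -40) = -7
ae (Red): max(-20, 37, 5) = 37
g (Blue): min(30, -7, 37) = -7
af (Red): max(13, 17, -20) = 17
ag (Red): max(32, 10, 6) = 32
h (Blue): min(17, 32) = 17
Gamma (Red): max(-19, -7, 17) = 17
S0 (Blue): min(28, 31, 17) = 17
At S0, Blue picks Gamma (lowest: 17).
At Gamma, Red picks h (highest: 17).
At h, Blue picks af (lowest: 17).
At af, Red picks cv (highest: 17).
Terminal value 17.

cv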